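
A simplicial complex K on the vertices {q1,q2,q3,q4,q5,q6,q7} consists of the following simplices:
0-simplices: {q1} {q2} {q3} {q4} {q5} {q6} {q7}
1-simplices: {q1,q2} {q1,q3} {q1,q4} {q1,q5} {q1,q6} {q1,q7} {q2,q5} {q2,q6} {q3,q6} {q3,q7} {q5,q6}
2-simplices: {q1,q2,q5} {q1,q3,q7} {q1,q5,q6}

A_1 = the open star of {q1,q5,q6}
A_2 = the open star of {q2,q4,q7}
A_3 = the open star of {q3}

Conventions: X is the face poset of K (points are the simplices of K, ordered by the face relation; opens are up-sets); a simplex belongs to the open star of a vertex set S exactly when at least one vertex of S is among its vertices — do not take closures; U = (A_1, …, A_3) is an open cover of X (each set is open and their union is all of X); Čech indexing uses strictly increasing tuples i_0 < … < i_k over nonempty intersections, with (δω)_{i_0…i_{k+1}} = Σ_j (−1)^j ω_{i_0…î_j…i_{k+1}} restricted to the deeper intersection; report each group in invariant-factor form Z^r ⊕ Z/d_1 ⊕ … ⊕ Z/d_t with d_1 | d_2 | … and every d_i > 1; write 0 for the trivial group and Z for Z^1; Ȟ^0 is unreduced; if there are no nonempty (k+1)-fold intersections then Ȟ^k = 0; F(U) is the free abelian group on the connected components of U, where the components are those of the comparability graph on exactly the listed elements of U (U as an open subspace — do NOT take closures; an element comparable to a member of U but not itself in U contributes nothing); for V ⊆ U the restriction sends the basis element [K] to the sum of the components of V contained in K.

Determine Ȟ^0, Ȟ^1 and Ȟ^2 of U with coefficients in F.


intersection data:
  A1={{q1},{q5},{q6},{q1,q2},{q1,q3},{q1,q4},{q1,q5},{q1,q6},{q1,q7},{q2,q5},{q2,q6},{q3,q6},{q5,q6},{q1,q2,q5},{q1,q3,q7},{q1,q5,q6}} A2={{q2},{q4},{q7},{q1,q2},{q1,q4},{q1,q7},{q2,q5},{q2,q6},{q3,q7},{q1,q2,q5},{q1,q3,q7}} A3={{q3},{q1,q3},{q3,q6},{q3,q7},{q1,q3,q7}}
  A12={{q1,q2},{q1,q4},{q1,q7},{q2,q5},{q2,q6},{q1,q2,q5},{q1,q3,q7}} A13={{q1,q3},{q3,q6},{q1,q3,q7}} A23={{q3,q7},{q1,q3,q7}}
  A123={{q1,q3,q7}}
components per intersection:
  A1: {{q1},{q5},{q6},{q1,q2},{q1,q3},{q1,q4},{q1,q5},{q1,q6},{q1,q7},{q2,q5},{q2,q6},{q3,q6},{q5,q6},{q1,q2,q5},{q1,q3,q7},{q1,q5,q6}}
  A2: {{q2},{q1,q2},{q2,q5},{q2,q6},{q1,q2,q5}} {{q4},{q1,q4}} {{q7},{q1,q7},{q3,q7},{q1,q3,q7}}
  A3: {{q3},{q1,q3},{q3,q6},{q3,q7},{q1,q3,q7}}
  A12: {{q1,q2},{q2,q5},{q1,q2,q5}} {{q1,q4}} {{q1,q7},{q1,q3,q7}} {{q2,q6}}
  A13: {{q1,q3},{q1,q3,q7}} {{q3,q6}}
  A23: {{q3,q7},{q1,q3,q7}}
  A123: {{q1,q3,q7}}
C dims 5,7,1; δ0: rk 4, SNF 1^4; δ1: rk 1, SNF 1^1
Ȟ^0 = (5 − 4) − 0 = 1, so Ȟ^0 ≅ Z
Ȟ^1 = (7 − 1) − 4 = 2, so Ȟ^1 ≅ Z^2
Ȟ^2 = (1 − 0) − 1 = 0, so Ȟ^2 ≅ 0

Ȟ^0 = Z, Ȟ^1 = Z^2, Ȟ^2 = 0


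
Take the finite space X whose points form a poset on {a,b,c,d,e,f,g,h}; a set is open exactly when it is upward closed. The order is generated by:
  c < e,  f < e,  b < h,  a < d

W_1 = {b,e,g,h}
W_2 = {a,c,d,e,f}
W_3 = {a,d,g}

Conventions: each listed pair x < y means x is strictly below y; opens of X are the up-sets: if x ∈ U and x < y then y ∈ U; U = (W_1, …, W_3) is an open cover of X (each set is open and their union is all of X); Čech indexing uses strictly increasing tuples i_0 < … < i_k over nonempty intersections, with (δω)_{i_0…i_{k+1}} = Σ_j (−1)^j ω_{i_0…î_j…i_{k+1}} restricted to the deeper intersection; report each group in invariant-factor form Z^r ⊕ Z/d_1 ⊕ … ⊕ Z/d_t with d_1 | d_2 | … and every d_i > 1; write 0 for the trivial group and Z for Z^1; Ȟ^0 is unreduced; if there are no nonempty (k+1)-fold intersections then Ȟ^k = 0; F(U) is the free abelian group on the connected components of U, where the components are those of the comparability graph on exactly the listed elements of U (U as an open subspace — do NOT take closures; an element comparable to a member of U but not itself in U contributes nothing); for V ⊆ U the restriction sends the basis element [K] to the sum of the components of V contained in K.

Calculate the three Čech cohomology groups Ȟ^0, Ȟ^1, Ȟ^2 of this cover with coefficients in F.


nerve simplices:
  W12={e} W13={g} W23={a,d}
components per intersection:
  W1: {b,h} {e} {g}
  W2: {a,d} {c,e,f}
  W3: {a,d} {g}
  W12: {e}
  W13: {g}
  W23: {a,d}
C dims 7,3; δ0: rk 3, SNF 1^3
degree 0: 7−3−0 = 4 → Ȟ^0 ≅ Z^4
degree 1: 3−0−3 = 0 → Ȟ^1 ≅ 0
degree 2: 0−0−0 = 0 → Ȟ^2 ≅ 0

Ȟ^0 ≅ Z^4, Ȟ^1 ≅ 0, Ȟ^2 ≅ 0


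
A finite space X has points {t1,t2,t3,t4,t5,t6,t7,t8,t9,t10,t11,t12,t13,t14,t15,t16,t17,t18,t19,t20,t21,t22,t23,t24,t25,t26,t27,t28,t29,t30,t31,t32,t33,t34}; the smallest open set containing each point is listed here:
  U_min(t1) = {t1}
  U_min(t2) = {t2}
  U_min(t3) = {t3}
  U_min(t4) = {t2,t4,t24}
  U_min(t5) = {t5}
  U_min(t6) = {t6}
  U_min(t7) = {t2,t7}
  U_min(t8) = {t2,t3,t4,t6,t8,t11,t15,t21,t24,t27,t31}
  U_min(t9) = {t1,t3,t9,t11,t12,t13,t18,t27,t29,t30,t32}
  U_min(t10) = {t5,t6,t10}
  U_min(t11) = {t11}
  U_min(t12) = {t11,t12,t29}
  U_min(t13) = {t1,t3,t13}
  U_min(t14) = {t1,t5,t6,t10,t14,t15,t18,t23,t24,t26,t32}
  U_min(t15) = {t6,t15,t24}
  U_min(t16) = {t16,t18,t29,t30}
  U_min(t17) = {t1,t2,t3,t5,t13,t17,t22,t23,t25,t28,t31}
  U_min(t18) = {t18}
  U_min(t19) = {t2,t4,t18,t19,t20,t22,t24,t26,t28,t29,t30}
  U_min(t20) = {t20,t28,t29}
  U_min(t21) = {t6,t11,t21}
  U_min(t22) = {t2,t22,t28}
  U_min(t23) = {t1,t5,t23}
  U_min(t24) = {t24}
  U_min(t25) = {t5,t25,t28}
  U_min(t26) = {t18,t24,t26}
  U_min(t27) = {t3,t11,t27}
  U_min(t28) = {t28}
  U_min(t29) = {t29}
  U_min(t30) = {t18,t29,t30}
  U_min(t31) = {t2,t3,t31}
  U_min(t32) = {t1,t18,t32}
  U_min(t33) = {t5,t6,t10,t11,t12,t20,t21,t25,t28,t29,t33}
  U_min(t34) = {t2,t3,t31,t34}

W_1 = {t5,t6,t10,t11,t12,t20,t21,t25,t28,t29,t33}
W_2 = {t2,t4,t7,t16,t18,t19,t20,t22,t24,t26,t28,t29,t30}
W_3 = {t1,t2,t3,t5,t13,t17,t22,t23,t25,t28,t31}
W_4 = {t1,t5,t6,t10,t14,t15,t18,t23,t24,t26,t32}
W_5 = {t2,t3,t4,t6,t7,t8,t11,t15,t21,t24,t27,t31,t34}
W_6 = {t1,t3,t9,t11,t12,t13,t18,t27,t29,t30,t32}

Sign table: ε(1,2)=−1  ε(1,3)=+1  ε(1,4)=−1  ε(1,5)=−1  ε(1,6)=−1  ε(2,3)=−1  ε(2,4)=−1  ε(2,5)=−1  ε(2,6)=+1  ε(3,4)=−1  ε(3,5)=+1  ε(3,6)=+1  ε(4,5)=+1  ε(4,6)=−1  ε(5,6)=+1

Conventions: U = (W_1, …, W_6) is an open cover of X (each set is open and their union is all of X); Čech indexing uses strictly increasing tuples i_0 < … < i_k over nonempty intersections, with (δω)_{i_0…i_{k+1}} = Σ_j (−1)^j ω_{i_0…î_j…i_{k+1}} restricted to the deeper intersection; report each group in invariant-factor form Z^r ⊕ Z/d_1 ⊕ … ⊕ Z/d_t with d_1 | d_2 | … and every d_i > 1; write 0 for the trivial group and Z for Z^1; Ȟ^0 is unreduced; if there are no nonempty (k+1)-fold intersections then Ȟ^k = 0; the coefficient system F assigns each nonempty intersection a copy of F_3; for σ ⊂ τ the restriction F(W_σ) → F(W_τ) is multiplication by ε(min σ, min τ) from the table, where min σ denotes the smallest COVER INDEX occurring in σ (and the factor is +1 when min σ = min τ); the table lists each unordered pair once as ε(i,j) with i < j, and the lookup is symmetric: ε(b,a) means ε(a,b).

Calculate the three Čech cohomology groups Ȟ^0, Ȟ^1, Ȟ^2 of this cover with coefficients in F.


nonempty overlaps:
  W12={t20,t28,t29} W13={t5,t25,t28} W14={t5,t6,t10} W15={t6,t11,t21} W16={t11,t12,t29} W23={t2,t22,t28} W24={t18,t24,t26} W25={t2,t4,t7,t24} W26={t18,t29,t30} W34={t1,t5,t23} W35={t2,t3,t31} W36={t1,t3,t13} W45={t6,t15,t24} W46={t1,t18,t32} W56={t3,t11,t27}
  W123={t28} W126={t29} W134={t5} W145={t6} W156={t11} W235={t2} W245={t24} W246={t18} W346={t1} W356={t3}
C dims 6,15,10; δ0: rk_F3 6; δ1: rk_F3 9
degree 0: 6−6−0 = 0 → Ȟ^0 ≅ 0
degree 1: 15−9−6 = 0 → Ȟ^1 ≅ 0
degree 2: 10−0−9 = 1 → Ȟ^2 ≅ Z/3

Ȟ^0 = 0,  Ȟ^1 = 0,  Ȟ^2 = Z/3


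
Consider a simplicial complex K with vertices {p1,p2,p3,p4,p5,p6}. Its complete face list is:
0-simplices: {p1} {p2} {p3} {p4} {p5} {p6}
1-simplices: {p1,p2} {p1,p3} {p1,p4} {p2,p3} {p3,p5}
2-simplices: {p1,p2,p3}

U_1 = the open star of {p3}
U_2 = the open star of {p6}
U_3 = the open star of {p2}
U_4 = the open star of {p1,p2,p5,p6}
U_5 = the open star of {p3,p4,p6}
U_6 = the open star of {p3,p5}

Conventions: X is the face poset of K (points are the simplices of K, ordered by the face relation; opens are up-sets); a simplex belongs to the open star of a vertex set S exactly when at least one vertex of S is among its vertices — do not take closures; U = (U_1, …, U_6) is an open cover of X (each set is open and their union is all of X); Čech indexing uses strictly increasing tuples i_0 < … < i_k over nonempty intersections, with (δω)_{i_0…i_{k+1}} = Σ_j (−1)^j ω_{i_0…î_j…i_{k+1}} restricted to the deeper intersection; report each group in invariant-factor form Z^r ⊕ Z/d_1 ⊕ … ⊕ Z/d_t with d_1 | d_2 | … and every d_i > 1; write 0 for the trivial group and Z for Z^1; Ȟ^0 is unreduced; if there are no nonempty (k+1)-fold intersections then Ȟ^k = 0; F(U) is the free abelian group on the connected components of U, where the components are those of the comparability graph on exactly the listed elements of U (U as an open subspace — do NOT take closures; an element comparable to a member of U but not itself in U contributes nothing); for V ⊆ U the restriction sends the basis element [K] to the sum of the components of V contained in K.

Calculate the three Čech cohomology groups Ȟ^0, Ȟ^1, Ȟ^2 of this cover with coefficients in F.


nonempty overlaps:
  U1={{p3},{p1,p3},{p2,p3},{p3,p5},{p1,p2,p3}} U2={{p6}} U3={{p2},{p1,p2},{p2,p3},{p1,p2,p3}} U4={{p1},{p2},{p5},{p6},{p1,p2},{p1,p3},{p1,p4},{p2,p3},{p3,p5},{p1,p2,p3}} U5={{p3},{p4},{p6},{p1,p3},{p1,p4},{p2,p3},{p3,p5},{p1,p2,p3}} U6={{p3},{p5},{p1,p3},{p2,p3},{p3,p5},{p1,p2,p3}}
  U13={{p2,p3},{p1,p2,p3}} U14={{p1,p3},{p2,p3},{p3,p5},{p1,p2,p3}} U15={{p3},{p1,p3},{p2,p3},{p3,p5},{p1,p2,p3}} U16={{p3},{p1,p3},{p2,p3},{p3,p5},{p1,p2,p3}} U24={{p6}} U25={{p6}} U34={{p2},{p1,p2},{p2,p3},{p1,p2,p3}} U35={{p2,p3},{p1,p2,p3}} U36={{p2,p3},{p1,p2,p3}} U45={{p6},{p1,p3},{p1,p4},{p2,p3},{p3,p5},{p1,p2,p3}} U46={{p5},{p1,p3},{p2,p3},{p3,p5},{p1,p2,p3}} U56={{p3},{p1,p3},{p2,p3},{p3,p5},{p1,p2,p3}}
  U134={{p2,p3},{p1,p2,p3}} U135={{p2,p3},{p1,p2,p3}} U136={{p2,p3},{p1,p2,p3}} U145={{p1,p3},{p2,p3},{p3,p5},{p1,p2,p3}} U146={{p1,p3},{p2,p3},{p3,p5},{p1,p2,p3}} U156={{p3},{p1,p3},{p2,p3},{p3,p5},{p1,p2,p3}} U245={{p6}} U345={{p2,p3},{p1,p2,p3}} U346={{p2,p3},{p1,p2,p3}} U356={{p2,p3},{p1,p2,p3}} U456={{p1,p3},{p2,p3},{p3,p5},{p1,p2,p3}}
  U1345={{p2,p3},{p1,p2,p3}} U1346={{p2,p3},{p1,p2,p3}} U1356={{p2,p3},{p1,p2,p3}} U1456={{p1,p3},{p2,p3},{p3,p5},{p1,p2,p3}} U3456={{p2,p3},{p1,p2,p3}}
  U13456={{p2,p3},{p1,p2,p3}}
components per intersection:
  U1: {{p3},{p1,p3},{p2,p3},{p3,p5},{p1,p2,p3}}
  U2: {{p6}}
  U3: {{p2},{p1,p2},{p2,p3},{p1,p2,p3}}
  U4: {{p1},{p2},{p1,p2},{p1,p3},{p1,p4},{p2,p3},{p1,p2,p3}} {{p5},{p3,p5}} {{p6}}
  U5: {{p3},{p1,p3},{p2,p3},{p3,p5},{p1,p2,p3}} {{p4},{p1,p4}} {{p6}}
  U6: {{p3},{p5},{p1,p3},{p2,p3},{p3,p5},{p1,p2,p3}}
  U13: {{p2,p3},{p1,p2,p3}}
  U14: {{p1,p3},{p2,p3},{p1,p2,p3}} {{p3,p5}}
  U15: {{p3},{p1,p3},{p2,p3},{p3,p5},{p1,p2,p3}}
  U16: {{p3},{p1,p3},{p2,p3},{p3,p5},{p1,p2,p3}}
  U24: {{p6}}
  U25: {{p6}}
  U34: {{p2},{p1,p2},{p2,p3},{p1,p2,p3}}
  U35: {{p2,p3},{p1,p2,p3}}
  U36: {{p2,p3},{p1,p2,p3}}
  U45: {{p6}} {{p1,p3},{p2,p3},{p1,p2,p3}} {{p1,p4}} {{p3,p5}}
  U46: {{p5},{p3,p5}} {{p1,p3},{p2,p3},{p1,p2,p3}}
  U56: {{p3},{p1,p3},{p2,p3},{p3,p5},{p1,p2,p3}}
  U134: {{p2,p3},{p1,p2,p3}}
  U135: {{p2,p3},{p1,p2,p3}}
  U136: {{p2,p3},{p1,p2,p3}}
  U145: {{p1,p3},{p2,p3},{p1,p2,p3}} {{p3,p5}}
  U146: {{p1,p3},{p2,p3},{p1,p2,p3}} {{p3,p5}}
  U156: {{p3},{p1,p3},{p2,p3},{p3,p5},{p1,p2,p3}}
  U245: {{p6}}
  U345: {{p2,p3},{p1,p2,p3}}
  U346: {{p2,p3},{p1,p2,p3}}
  U356: {{p2,p3},{p1,p2,p3}}
  U456: {{p1,p3},{p2,p3},{p1,p2,p3}} {{p3,p5}}
  U1345: {{p2,p3},{p1,p2,p3}}
  U1346: {{p2,p3},{p1,p2,p3}}
  U1356: {{p2,p3},{p1,p2,p3}}
  U1456: {{p1,p3},{p2,p3},{p1,p2,p3}} {{p3,p5}}
  U3456: {{p2,p3},{p1,p2,p3}}
  U13456: {{p2,p3},{p1,p2,p3}}
C dims 10,17,14,6; δ0: rk 8, SNF 1^8; δ1: rk 9, SNF 1^9; δ2: rk 5, SNF 1^5
degree 0: 10−8−0 = 2 → Ȟ^0 ≅ Z^2
degree 1: 17−9−8 = 0 → Ȟ^1 ≅ 0
degree 2: 14−5−9 = 0 → Ȟ^2 ≅ 0

Ȟ^0 ≅ Z^2,  Ȟ^1 ≅ 0,  Ȟ^2 ≅ 0


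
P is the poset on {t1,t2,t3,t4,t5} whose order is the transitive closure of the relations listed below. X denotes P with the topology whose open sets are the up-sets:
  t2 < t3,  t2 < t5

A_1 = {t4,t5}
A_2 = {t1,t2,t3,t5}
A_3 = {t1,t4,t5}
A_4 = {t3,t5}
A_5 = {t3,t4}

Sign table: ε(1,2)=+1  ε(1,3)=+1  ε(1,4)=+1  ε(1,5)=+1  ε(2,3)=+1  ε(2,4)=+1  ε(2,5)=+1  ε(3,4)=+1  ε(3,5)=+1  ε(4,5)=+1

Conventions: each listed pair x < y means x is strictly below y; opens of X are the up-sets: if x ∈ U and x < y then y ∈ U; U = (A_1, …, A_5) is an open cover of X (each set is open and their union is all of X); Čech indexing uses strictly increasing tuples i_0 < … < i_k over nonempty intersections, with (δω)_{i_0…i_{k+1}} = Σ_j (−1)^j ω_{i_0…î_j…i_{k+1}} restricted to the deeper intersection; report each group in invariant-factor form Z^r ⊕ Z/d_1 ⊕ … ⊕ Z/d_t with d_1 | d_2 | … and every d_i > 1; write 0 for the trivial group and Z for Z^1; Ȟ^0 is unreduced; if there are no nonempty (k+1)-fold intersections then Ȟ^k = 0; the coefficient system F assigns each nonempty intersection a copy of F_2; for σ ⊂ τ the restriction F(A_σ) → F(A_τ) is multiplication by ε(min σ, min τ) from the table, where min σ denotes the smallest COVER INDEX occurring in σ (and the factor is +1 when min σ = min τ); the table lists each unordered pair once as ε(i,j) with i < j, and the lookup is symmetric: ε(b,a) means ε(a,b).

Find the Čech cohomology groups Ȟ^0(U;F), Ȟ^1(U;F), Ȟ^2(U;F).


Ȟ^0 = Z/2,  Ȟ^1 = Z/2,  Ȟ^2 = 0

nerve simplices:
  A12={t5} A13={t4,t5} A14={t5} A15={t4} A23={t1,t5} A24={t3,t5} A25={t3} A34={t5} A35={t4} A45={t3}
  A123={t5} A124={t5} A134={t5} A135={t4} A234={t5} A245={t3}
  A1234={t5}
C dims 5,10,6,1; δ0: rk_F2 4; δ1: rk_F2 5; δ2: rk_F2 1
degree 0: 5−4−0 = 1 → Ȟ^0 ≅ Z/2
degree 1: 10−5−4 = 1 → Ȟ^1 ≅ Z/2
degree 2: 6−1−5 = 0 → Ȟ^2 ≅ 0


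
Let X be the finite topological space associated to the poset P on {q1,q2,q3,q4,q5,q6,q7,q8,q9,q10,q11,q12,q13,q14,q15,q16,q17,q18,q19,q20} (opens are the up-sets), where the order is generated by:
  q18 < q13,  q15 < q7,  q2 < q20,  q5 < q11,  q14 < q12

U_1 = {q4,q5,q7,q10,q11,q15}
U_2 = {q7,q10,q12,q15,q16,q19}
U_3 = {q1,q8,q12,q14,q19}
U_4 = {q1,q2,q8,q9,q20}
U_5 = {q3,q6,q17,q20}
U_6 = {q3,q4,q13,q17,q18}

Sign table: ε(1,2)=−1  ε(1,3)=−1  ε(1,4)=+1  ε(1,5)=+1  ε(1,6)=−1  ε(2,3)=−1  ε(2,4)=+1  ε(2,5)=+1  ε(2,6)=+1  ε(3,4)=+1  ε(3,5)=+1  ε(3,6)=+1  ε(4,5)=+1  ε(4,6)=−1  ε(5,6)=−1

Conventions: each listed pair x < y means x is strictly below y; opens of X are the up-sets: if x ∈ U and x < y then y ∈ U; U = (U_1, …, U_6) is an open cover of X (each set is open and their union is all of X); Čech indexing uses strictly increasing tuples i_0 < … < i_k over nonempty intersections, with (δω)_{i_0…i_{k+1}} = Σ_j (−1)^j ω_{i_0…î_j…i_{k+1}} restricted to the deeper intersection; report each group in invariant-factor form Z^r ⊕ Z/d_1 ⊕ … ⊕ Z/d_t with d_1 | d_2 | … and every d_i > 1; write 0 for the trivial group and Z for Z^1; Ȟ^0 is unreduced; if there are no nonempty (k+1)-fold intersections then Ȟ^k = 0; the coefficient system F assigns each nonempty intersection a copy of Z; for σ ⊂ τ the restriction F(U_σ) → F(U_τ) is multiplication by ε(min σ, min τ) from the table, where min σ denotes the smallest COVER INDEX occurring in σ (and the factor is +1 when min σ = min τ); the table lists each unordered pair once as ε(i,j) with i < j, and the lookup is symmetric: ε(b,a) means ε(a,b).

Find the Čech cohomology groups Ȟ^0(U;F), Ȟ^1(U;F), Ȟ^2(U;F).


cover nerve:
  U12={q7,q10,q15} U16={q4} U23={q12,q19} U34={q1,q8} U45={q20} U56={q3,q17}
C dims 6,6; δ0: rk 5, SNF 1^5
Ȟ^0: (6−5)−0=1 ⇒ Z
Ȟ^1: (6−0)−5=1 ⇒ Z
Ȟ^2: (0−0)−0=0 ⇒ 0

Ȟ^0 = Z,  Ȟ^1 = Z,  Ȟ^2 = 0


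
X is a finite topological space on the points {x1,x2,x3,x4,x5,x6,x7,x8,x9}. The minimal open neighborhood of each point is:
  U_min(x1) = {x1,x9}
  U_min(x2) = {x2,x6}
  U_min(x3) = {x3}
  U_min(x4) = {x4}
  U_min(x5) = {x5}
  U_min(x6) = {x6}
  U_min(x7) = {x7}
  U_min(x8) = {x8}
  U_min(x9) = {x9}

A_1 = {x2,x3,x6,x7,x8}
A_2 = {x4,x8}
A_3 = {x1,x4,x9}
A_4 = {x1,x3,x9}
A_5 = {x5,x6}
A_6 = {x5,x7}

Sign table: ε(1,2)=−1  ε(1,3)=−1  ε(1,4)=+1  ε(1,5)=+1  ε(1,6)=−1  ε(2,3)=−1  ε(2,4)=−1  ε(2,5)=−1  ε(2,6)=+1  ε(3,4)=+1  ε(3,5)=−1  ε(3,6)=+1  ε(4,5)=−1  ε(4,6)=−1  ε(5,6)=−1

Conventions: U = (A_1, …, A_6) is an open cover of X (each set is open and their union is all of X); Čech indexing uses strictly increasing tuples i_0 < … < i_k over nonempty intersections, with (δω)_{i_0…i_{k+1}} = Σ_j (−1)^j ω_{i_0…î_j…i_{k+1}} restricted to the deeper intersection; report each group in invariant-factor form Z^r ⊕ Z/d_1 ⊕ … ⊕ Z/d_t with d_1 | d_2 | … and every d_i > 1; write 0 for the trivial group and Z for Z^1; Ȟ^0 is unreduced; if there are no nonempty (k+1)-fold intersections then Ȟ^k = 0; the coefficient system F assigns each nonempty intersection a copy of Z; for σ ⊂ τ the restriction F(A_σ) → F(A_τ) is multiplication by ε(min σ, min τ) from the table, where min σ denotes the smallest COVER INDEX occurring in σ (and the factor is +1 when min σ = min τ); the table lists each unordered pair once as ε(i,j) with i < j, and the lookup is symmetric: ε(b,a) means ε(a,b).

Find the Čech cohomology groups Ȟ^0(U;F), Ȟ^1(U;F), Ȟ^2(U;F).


nonempty overlaps:
  A12={x8} A14={x3} A15={x6} A16={x7} A23={x4} A34={x1,x9} A56={x5}
C dims 6,7; δ0: rk 5, SNF 1^5
degree 0: 6−5−0 = 1 → Ȟ^0 ≅ Z
degree 1: 7−0−5 = 2 → Ȟ^1 ≅ Z^2
degree 2: 0−0−0 = 0 → Ȟ^2 ≅ 0

Ȟ^0 ≅ Z,  Ȟ^1 ≅ Z^2,  Ȟ^2 ≅ 0


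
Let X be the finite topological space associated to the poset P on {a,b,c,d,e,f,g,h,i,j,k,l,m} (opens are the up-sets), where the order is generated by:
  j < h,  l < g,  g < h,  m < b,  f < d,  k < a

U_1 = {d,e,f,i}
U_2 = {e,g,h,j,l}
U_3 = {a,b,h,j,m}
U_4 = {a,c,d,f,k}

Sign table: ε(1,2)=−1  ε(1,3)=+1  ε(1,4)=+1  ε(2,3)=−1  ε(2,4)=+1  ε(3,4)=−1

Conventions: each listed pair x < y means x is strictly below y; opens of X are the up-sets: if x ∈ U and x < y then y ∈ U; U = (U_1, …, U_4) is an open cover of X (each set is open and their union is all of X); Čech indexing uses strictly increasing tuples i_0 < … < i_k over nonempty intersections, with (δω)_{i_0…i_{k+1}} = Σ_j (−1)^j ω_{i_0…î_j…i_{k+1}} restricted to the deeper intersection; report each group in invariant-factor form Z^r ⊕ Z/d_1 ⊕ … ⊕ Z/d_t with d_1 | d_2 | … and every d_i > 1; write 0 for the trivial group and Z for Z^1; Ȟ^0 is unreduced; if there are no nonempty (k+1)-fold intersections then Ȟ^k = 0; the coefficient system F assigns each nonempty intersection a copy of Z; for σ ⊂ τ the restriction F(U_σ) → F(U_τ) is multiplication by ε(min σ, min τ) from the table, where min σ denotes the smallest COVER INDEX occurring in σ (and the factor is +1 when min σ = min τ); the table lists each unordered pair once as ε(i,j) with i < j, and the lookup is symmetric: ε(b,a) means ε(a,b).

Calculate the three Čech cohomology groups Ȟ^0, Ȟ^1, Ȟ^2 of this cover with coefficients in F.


Ȟ^0 ≅ 0, Ȟ^1 ≅ Z/2, Ȟ^2 ≅ 0

cover nerve:
  U12={e} U14={d,f} U23={h,j} U34={a}
C dims 4,4; δ0: rk 4, SNF 1^3·2
Ȟ^0: (4−4)−0=0 ⇒ 0
Ȟ^1: (4−0)−4=0 plus torsion [2] ⇒ Z/2
Ȟ^2: (0−0)−0=0 ⇒ 0


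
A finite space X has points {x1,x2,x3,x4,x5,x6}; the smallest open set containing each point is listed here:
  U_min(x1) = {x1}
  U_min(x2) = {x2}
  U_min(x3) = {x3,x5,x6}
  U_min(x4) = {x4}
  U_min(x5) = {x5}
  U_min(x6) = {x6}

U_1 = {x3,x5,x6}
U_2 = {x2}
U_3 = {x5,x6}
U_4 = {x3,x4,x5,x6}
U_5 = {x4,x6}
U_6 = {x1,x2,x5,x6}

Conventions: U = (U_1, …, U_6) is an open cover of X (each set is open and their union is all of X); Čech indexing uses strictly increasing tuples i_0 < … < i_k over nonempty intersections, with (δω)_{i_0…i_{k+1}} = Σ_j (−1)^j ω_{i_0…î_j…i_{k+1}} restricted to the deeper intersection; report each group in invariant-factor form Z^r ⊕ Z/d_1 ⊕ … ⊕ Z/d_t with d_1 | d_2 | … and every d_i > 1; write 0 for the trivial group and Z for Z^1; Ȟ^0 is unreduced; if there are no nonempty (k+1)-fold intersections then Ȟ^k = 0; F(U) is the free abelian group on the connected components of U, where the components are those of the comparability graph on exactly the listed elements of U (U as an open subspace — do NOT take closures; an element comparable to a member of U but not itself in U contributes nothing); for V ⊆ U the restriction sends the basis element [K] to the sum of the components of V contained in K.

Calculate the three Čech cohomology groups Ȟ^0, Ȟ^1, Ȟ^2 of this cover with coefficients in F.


nerve simplices:
  U13={x5,x6} U14={x3,x5,x6} U15={x6} U16={x5,x6} U26={x2} U34={x5,x6} U35={x6} U36={x5,x6} U45={x4,x6} U46={x5,x6} U56={x6}
  U134={x5,x6} U135={x6} U136={x5,x6} U145={x6} U146={x5,x6} U156={x6} U345={x6} U346={x5,x6} U356={x6} U456={x6}
  U1345={x6} U1346={x5,x6} U1356={x6} U1456={x6} U3456={x6}
  U13456={x6}
components per intersection:
  U1: {x3,x5,x6}
  U2: {x2}
  U3: {x5} {x6}
  U4: {x3,x5,x6} {x4}
  U5: {x4} {x6}
  U6: {x1} {x2} {x5} {x6}
  U13: {x5} {x6}
  U14: {x3,x5,x6}
  U15: {x6}
  U16: {x5} {x6}
  U26: {x2}
  U34: {x5} {x6}
  U35: {x6}
  U36: {x5} {x6}
  U45: {x4} {x6}
  U46: {x5} {x6}
  U56: {x6}
  U134: {x5} {x6}
  U135: {x6}
  U136: {x5} {x6}
  U145: {x6}
  U146: {x5} {x6}
  U156: {x6}
  U345: {x6}
  U346: {x5} {x6}
  U356: {x6}
  U456: {x6}
  U1345: {x6}
  U1346: {x5} {x6}
  U1356: {x6}
  U1456: {x6}
  U3456: {x6}
  U13456: {x6}
C dims 12,17,14,6; δ0: rk 8, SNF 1^8; δ1: rk 9, SNF 1^9; δ2: rk 5, SNF 1^5
degree 0: 12−8−0 = 4 → Ȟ^0 ≅ Z^4
degree 1: 17−9−8 = 0 → Ȟ^1 ≅ 0
degree 2: 14−5−9 = 0 → Ȟ^2 ≅ 0

Ȟ^0 ≅ Z^4; Ȟ^1 ≅ 0; Ȟ^2 ≅ 0


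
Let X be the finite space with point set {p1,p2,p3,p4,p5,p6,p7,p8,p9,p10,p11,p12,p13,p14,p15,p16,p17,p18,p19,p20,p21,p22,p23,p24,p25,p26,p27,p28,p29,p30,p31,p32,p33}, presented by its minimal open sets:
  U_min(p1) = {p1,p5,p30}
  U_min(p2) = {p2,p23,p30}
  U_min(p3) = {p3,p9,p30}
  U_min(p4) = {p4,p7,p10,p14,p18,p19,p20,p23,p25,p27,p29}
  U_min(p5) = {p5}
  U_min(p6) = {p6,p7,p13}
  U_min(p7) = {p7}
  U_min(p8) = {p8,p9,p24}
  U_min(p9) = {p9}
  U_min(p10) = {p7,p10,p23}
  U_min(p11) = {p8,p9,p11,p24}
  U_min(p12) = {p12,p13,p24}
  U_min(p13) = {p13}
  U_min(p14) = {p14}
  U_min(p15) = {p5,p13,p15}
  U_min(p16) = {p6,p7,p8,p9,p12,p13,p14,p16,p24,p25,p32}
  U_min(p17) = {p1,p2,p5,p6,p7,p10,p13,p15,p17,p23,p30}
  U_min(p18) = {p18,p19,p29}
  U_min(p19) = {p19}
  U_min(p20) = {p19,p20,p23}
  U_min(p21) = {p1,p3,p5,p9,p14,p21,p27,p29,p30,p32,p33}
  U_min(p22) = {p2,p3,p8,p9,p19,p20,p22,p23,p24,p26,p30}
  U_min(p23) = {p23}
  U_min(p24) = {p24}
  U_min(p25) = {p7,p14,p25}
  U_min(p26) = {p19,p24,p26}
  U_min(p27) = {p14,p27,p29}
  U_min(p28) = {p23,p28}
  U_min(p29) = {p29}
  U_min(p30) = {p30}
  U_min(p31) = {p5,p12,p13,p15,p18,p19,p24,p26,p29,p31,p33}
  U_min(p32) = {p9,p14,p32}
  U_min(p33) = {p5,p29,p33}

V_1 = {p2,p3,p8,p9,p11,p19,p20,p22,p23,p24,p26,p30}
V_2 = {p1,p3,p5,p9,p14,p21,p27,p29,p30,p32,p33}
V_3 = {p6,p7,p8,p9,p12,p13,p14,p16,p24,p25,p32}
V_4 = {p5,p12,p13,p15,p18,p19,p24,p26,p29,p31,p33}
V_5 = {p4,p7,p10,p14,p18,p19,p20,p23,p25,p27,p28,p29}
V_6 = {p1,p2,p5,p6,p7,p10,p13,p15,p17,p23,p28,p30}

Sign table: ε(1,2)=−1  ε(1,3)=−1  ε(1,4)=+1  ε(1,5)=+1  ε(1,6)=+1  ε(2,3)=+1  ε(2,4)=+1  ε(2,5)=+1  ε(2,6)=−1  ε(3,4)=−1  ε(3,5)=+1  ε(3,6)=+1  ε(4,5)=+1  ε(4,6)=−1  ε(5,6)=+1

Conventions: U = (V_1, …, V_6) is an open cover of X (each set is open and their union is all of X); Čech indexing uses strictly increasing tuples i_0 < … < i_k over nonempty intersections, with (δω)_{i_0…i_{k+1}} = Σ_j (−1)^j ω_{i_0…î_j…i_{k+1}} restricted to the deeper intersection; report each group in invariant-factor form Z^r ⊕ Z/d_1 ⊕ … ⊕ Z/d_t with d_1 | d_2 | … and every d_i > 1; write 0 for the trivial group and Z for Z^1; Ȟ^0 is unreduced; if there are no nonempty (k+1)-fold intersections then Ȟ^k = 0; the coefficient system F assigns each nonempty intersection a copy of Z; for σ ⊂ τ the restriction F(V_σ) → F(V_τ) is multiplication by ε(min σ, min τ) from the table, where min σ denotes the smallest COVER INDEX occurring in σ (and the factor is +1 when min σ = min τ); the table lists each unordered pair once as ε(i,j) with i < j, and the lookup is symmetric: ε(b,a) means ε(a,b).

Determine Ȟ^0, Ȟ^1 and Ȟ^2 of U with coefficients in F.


nerve of the cover:
  V12={p3,p9,p30} V13={p8,p9,p24} V14={p19,p24,p26} V15={p19,p20,p23} V16={p2,p23,p30} V23={p9,p14,p32} V24={p5,p29,p33} V25={p14,p27,p29} V26={p1,p5,p30} V34={p12,p13,p24} V35={p7,p14,p25} V36={p6,p7,p13} V45={p18,p19,p29} V46={p5,p13,p15} V56={p7,p10,p23,p28}
  V123={p9} V126={p30} V134={p24} V145={p19} V156={p23} V235={p14} V245={p29} V246={p5} V346={p13} V356={p7}
C dims 6,15,10; δ0: rk 6, SNF 1^5·2; δ1: rk 9, SNF 1^9
Ȟ^0 = (6 − 6) − 0 = 0, so Ȟ^0 ≅ 0
Ȟ^1 = (15 − 9) − 6 = 0 plus torsion [2], so Ȟ^1 ≅ Z/2
Ȟ^2 = (10 − 0) − 9 = 1, so Ȟ^2 ≅ Z

Ȟ^0 ≅ 0, Ȟ^1 ≅ Z/2 and Ȟ^2 ≅ Z


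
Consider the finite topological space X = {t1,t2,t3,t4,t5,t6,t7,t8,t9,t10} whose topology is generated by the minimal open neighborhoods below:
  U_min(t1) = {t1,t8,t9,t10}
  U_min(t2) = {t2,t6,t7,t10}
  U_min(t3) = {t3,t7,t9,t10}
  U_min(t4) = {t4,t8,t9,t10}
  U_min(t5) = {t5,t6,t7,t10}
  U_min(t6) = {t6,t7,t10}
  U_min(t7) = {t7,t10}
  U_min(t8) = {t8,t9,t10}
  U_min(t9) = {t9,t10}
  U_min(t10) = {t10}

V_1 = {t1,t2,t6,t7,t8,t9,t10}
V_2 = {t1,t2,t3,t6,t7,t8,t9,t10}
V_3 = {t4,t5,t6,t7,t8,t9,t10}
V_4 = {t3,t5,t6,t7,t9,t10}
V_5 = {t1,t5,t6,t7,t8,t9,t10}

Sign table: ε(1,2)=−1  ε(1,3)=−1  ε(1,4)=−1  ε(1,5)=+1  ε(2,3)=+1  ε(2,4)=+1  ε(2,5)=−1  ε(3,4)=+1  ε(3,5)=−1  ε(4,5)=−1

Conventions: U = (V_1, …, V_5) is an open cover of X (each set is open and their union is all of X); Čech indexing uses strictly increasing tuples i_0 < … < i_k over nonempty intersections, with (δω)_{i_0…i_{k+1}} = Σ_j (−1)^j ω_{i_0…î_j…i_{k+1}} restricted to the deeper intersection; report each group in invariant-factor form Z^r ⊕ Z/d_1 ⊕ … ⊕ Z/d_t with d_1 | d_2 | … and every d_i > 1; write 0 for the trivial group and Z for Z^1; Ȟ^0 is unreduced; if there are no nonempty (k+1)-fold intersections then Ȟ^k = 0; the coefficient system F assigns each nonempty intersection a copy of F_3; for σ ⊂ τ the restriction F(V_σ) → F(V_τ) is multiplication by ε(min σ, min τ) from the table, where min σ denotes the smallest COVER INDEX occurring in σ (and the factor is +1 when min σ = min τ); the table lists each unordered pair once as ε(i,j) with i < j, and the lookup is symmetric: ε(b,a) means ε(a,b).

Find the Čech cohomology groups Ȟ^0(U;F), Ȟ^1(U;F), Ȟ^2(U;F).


nerve of the cover:
  V12={t1,t2,t6,t7,t8,t9,t10} V13={t6,t7,t8,t9,t10} V14={t6,t7,t9,t10} V15={t1,t6,t7,t8,t9,t10} V23={t6,t7,t8,t9,t10} V24={t3,t6,t7,t9,t10} V25={t1,t6,t7,t8,t9,t10} V34={t5,t6,t7,t9,t10} V35={t5,t6,t7,t8,t9,t10} V45={t5,t6,t7,t9,t10}
  V123={t6,t7,t8,t9,t10} V124={t6,t7,t9,t10} V125={t1,t6,t7,t8,t9,t10} V134={t6,t7,t9,t10} V135={t6,t7,t8,t9,t10} V145={t6,t7,t9,t10} V234={t6,t7,t9,t10} V235={t6,t7,t8,t9,t10} V245={t6,t7,t9,t10} V345={t5,t6,t7,t9,t10}
  V1234={t6,t7,t9,t10} V1235={t6,t7,t8,t9,t10} V1245={t6,t7,t9,t10} V1345={t6,t7,t9,t10} V2345={t6,t7,t9,t10}
  V12345={t6,t7,t9,t10}
C dims 5,10,10,5; δ0: rk_F3 4; δ1: rk_F3 6; δ2: rk_F3 4
Ȟ^0 = (5 − 4) − 0 = 1, so Ȟ^0 ≅ Z/3
Ȟ^1 = (10 − 6) − 4 = 0, so Ȟ^1 ≅ 0
Ȟ^2 = (10 − 4) − 6 = 0, so Ȟ^2 ≅ 0

Ȟ^0(U;F) ≅ Z/3,  Ȟ^1(U;F) ≅ 0,  Ȟ^2(U;F) ≅ 0


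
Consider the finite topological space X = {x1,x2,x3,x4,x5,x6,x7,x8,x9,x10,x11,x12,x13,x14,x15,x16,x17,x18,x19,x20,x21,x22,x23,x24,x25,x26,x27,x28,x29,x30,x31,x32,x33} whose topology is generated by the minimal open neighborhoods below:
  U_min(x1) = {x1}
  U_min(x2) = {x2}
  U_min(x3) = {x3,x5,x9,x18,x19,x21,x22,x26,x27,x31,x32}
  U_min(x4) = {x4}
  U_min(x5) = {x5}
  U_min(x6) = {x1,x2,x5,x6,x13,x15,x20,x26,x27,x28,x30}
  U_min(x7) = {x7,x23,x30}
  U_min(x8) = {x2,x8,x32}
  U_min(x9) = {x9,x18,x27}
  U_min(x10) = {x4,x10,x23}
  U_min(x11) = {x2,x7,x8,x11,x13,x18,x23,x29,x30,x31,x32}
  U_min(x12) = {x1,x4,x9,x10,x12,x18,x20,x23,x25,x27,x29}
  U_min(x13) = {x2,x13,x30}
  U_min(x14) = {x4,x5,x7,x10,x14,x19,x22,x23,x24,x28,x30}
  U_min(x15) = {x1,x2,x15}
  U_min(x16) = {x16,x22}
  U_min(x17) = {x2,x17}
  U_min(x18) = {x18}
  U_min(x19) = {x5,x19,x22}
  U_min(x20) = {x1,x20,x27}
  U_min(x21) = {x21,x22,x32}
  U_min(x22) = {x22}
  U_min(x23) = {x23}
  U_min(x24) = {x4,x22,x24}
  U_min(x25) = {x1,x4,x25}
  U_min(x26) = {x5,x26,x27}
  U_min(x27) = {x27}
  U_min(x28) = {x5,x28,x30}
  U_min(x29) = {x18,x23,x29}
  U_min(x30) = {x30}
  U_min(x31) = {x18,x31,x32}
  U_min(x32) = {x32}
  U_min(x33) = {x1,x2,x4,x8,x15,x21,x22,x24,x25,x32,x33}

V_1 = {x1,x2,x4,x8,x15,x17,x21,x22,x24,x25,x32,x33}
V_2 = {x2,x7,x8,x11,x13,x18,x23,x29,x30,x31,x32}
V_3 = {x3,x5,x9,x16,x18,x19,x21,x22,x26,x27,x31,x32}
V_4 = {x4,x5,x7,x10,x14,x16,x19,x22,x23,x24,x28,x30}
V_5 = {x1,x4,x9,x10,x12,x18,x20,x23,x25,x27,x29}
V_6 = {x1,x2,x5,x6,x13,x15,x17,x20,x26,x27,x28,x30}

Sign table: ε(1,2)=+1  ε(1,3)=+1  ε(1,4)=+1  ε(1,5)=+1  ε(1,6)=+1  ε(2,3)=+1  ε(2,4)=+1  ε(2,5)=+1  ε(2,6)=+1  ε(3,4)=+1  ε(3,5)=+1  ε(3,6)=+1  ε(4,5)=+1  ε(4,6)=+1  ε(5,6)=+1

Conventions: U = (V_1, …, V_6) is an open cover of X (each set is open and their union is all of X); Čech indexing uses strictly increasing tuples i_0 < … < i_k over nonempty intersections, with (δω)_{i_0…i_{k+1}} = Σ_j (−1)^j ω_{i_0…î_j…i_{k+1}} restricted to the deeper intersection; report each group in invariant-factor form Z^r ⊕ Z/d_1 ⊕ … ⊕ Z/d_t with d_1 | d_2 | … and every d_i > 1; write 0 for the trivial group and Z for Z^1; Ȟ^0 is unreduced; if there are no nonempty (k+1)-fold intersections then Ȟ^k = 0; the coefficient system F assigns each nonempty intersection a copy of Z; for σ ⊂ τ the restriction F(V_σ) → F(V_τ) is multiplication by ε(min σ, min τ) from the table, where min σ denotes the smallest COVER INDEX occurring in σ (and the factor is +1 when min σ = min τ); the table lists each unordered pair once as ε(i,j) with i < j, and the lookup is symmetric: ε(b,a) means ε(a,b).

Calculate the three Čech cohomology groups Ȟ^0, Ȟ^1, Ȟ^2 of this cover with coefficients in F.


nonempty intersections:
  V12={x2,x8,x32} V13={x21,x22,x32} V14={x4,x22,x24} V15={x1,x4,x25} V16={x1,x2,x15,x17} V23={x18,x31,x32} V24={x7,x23,x30} V25={x18,x23,x29} V26={x2,x13,x30} V34={x5,x16,x19,x22} V35={x9,x18,x27} V36={x5,x26,x27} V45={x4,x10,x23} V46={x5,x28,x30} V56={x1,x20,x27}
  V123={x32} V126={x2} V134={x22} V145={x4} V156={x1} V235={x18} V245={x23} V246={x30} V346={x5} V356={x27}
C dims 6,15,10; δ0: rk 5, SNF 1^5; δ1: rk 10, SNF 1^9·2
Ȟ^0: (6−5)−0=1 ⇒ Z
Ȟ^1: (15−10)−5=0 ⇒ 0
Ȟ^2: (10−0)−10=0 plus torsion [2] ⇒ Z/2

Ȟ^0 ≅ Z; Ȟ^1 ≅ 0; Ȟ^2 ≅ Z/2


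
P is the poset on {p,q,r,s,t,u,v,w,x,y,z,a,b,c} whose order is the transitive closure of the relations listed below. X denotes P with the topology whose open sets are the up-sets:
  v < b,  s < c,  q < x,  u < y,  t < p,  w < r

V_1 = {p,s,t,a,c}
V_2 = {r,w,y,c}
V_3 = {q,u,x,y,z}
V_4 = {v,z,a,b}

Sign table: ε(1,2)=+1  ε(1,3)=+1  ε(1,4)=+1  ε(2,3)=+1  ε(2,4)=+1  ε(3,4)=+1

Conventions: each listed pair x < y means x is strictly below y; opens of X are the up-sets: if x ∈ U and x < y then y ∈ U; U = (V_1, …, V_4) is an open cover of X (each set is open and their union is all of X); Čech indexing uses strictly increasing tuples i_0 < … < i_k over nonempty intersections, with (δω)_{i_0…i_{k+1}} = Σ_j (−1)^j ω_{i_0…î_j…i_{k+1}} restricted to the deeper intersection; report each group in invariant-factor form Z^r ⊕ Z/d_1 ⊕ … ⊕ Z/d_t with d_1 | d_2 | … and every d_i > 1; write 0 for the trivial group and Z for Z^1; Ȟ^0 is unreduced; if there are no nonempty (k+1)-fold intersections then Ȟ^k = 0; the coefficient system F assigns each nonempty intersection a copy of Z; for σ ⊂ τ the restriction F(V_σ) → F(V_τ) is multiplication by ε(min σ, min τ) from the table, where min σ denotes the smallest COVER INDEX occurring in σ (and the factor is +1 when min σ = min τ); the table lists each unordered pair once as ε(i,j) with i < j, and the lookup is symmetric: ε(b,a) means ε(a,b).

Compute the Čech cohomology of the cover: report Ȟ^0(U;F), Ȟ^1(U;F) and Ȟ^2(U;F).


Ȟ^0(U;F) ≅ Z, Ȟ^1(U;F) ≅ Z and Ȟ^2(U;F) ≅ 0

nonempty intersections:
  V12={c} V14={a} V23={y} V34={z}
C dims 4,4; δ0: rk 3, SNF 1^3
Ȟ^0: (4−3)−0=1 ⇒ Z
Ȟ^1: (4−0)−3=1 ⇒ Z
Ȟ^2: (0−0)−0=0 ⇒ 0


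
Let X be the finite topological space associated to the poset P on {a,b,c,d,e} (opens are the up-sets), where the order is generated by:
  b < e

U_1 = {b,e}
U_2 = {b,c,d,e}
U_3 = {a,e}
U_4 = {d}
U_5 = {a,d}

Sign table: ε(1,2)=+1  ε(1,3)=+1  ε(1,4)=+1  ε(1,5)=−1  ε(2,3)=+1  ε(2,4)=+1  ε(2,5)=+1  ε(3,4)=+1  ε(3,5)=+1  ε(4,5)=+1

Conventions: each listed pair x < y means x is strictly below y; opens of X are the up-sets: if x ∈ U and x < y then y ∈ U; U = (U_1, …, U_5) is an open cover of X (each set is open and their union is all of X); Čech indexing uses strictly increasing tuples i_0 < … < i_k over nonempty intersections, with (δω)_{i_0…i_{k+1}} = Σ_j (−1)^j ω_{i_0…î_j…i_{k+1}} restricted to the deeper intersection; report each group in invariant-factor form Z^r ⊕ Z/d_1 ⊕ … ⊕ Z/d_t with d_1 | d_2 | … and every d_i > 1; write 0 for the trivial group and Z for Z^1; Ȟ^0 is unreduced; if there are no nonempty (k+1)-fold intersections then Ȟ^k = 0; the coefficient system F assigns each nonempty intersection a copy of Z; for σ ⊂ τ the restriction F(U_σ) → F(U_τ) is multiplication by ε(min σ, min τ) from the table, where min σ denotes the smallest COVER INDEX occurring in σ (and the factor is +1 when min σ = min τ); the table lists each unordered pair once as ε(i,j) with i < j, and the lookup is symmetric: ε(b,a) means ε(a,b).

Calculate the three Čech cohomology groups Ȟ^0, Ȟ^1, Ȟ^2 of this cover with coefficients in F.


cover nerve:
  U12={b,e} U13={e} U23={e} U24={d} U25={d} U35={a} U45={d}
  U123={e} U245={d}
C dims 5,7,2; δ0: rk 4, SNF 1^4; δ1: rk 2, SNF 1^2
Ȟ^0: (5−4)−0=1 ⇒ Z
Ȟ^1: (7−2)−4=1 ⇒ Z
Ȟ^2: (2−0)−2=0 ⇒ 0

Ȟ^0 = Z,  Ȟ^1 = Z,  Ȟ^2 = 0


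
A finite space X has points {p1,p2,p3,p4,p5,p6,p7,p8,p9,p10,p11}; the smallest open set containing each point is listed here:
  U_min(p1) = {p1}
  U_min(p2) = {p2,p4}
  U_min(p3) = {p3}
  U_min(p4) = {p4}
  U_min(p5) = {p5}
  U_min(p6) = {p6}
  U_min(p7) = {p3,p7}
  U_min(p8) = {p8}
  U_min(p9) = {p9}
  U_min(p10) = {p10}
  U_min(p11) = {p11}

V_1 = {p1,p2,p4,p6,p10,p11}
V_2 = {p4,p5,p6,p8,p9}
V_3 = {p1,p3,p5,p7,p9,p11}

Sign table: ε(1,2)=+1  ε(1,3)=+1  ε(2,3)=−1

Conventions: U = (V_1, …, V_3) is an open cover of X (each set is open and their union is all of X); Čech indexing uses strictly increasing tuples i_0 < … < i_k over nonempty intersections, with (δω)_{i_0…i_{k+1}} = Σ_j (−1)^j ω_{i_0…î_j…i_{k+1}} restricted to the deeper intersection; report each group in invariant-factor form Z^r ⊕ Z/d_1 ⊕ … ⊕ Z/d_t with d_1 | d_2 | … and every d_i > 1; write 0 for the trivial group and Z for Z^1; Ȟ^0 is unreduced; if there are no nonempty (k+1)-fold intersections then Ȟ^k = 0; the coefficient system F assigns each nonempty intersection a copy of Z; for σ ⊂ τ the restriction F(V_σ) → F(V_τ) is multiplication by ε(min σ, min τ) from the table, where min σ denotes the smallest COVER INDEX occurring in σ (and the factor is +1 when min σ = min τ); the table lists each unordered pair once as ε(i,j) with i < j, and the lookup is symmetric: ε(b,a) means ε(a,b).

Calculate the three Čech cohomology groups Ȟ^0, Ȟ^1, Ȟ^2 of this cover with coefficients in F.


cover nerve:
  V12={p4,p6} V13={p1,p11} V23={p5,p9}
C dims 3,3; δ0: rk 3, SNF 1^2·2
Ȟ^0: (3−3)−0=0 ⇒ 0
Ȟ^1: (3−0)−3=0 plus torsion [2] ⇒ Z/2
Ȟ^2: (0−0)−0=0 ⇒ 0

Ȟ^0 ≅ 0; Ȟ^1 ≅ Z/2; Ȟ^2 ≅ 0


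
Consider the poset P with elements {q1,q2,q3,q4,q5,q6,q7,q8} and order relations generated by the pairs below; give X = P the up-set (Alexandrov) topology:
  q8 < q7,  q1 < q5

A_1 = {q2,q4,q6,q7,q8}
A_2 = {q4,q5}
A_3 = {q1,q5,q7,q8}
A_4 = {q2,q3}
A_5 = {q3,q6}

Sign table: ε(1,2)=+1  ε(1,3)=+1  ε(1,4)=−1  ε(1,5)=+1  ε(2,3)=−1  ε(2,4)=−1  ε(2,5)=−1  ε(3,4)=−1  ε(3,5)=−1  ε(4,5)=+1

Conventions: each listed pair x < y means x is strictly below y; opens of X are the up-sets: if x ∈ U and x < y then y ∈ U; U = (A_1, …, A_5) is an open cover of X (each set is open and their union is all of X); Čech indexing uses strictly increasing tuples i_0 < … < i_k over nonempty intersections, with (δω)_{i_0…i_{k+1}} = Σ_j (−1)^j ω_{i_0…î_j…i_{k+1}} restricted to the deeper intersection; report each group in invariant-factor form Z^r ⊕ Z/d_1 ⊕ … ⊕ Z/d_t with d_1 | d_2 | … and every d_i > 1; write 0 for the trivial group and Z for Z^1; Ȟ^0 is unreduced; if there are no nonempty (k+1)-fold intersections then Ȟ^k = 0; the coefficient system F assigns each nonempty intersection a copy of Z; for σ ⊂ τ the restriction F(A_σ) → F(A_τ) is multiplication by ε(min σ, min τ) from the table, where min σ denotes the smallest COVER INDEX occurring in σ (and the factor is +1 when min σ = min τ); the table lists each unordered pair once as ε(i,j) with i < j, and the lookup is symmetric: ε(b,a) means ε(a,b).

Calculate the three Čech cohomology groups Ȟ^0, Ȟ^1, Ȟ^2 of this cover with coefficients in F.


nerve of the cover:
  A12={q4} A13={q7,q8} A14={q2} A15={q6} A23={q5} A45={q3}
C dims 5,6; δ0: rk 5, SNF 1^4·2
Ȟ^0 = (5 − 5) − 0 = 0, so Ȟ^0 ≅ 0
Ȟ^1 = (6 − 0) − 5 = 1 plus torsion [2], so Ȟ^1 ≅ Z ⊕ Z/2
Ȟ^2 = (0 − 0) − 0 = 0, so Ȟ^2 ≅ 0

Ȟ^0 ≅ 0; Ȟ^1 ≅ Z ⊕ Z/2; Ȟ^2 ≅ 0


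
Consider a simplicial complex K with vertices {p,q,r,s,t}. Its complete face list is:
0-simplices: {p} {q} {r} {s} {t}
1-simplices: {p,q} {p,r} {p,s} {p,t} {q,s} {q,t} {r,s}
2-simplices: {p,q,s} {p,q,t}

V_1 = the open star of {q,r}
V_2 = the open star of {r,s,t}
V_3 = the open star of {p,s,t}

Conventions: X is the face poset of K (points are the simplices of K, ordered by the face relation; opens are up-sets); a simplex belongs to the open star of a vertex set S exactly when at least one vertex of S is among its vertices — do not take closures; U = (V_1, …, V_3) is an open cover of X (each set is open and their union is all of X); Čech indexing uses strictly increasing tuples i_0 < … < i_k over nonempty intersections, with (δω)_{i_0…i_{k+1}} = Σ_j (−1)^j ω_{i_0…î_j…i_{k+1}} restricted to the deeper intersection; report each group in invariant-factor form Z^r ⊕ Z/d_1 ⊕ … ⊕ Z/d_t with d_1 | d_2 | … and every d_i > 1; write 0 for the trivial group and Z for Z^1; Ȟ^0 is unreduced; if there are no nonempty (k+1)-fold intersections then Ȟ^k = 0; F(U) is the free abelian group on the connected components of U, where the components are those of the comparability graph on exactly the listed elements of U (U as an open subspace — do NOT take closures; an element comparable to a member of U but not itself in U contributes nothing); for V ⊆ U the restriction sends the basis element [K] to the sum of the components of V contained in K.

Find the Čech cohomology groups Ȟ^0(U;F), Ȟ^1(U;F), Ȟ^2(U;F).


nerve simplices:
  V1={{q},{r},{p,q},{p,r},{q,s},{q,t},{r,s},{p,q,s},{p,q,t}} V2={{r},{s},{t},{p,r},{p,s},{p,t},{q,s},{q,t},{r,s},{p,q,s},{p,q,t}} V3={{p},{s},{t},{p,q},{p,r},{p,s},{p,t},{q,s},{q,t},{r,s},{p,q,s},{p,q,t}}
  V12={{r},{p,r},{q,s},{q,t},{r,s},{p,q,s},{p,q,t}} V13={{p,q},{p,r},{q,s},{q,t},{r,s},{p,q,s},{p,q,t}} V23={{s},{t},{p,r},{p,s},{p,t},{q,s},{q,t},{r,s},{p,q,s},{p,q,t}}
  V123={{p,r},{q,s},{q,t},{r,s},{p,q,s},{p,q,t}}
components per intersection:
  V1: {{q},{p,q},{q,s},{q,t},{p,q,s},{p,q,t}} {{r},{p,r},{r,s}}
  V2: {{r},{s},{p,r},{p,s},{q,s},{r,s},{p,q,s}} {{t},{p,t},{q,t},{p,q,t}}
  V3: {{p},{s},{t},{p,q},{p,r},{p,s},{p,t},{q,s},{q,t},{r,s},{p,q,s},{p,q,t}}
  V12: {{r},{p,r},{r,s}} {{q,s},{p,q,s}} {{q,t},{p,q,t}}
  V13: {{p,q},{q,s},{q,t},{p,q,s},{p,q,t}} {{p,r}} {{r,s}}
  V23: {{s},{p,s},{q,s},{r,s},{p,q,s}} {{t},{p,t},{q,t},{p,q,t}} {{p,r}}
  V123: {{p,r}} {{q,s},{p,q,s}} {{q,t},{p,q,t}} {{r,s}}
C dims 5,9,4; δ0: rk 4, SNF 1^4; δ1: rk 4, SNF 1^4
degree 0: 5−4−0 = 1 → Ȟ^0 ≅ Z
degree 1: 9−4−4 = 1 → Ȟ^1 ≅ Z
degree 2: 4−0−4 = 0 → Ȟ^2 ≅ 0

Ȟ^0(U;F) ≅ Z, Ȟ^1(U;F) ≅ Z and Ȟ^2(U;F) ≅ 0
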